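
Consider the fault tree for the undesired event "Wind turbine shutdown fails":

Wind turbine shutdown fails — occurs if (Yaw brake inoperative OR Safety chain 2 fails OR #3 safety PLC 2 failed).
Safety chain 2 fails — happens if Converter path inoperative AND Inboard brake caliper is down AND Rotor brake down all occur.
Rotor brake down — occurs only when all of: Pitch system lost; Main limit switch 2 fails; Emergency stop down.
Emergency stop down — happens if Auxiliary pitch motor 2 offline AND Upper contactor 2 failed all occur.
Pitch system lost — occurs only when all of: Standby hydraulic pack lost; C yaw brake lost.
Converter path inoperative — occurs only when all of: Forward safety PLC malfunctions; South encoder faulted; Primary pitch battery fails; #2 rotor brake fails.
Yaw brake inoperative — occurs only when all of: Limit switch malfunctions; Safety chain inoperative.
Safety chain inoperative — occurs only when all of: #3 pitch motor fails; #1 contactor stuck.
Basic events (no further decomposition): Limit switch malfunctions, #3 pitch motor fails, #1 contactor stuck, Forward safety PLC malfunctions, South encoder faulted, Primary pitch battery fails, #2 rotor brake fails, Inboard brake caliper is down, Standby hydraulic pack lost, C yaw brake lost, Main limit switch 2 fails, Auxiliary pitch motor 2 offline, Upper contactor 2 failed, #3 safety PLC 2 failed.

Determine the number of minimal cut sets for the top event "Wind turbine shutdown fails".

Safety chain inoperative [AND]: one cut set from each child combined → 1 × 1 = 1 cut set(s).
Yaw brake inoperative [AND]: one cut set from each child combined → 1 × 1 = 1 cut set(s).
Converter path inoperative [AND]: one cut set from each child combined → 1 × 1 × 1 × 1 = 1 cut set(s).
Pitch system lost [AND]: one cut set from each child combined → 1 × 1 = 1 cut set(s).
Emergency stop down [AND]: one cut set from each child combined → 1 × 1 = 1 cut set(s).
Rotor brake down [AND]: one cut set from each child combined → 1 × 1 × 1 = 1 cut set(s).
Safety chain 2 fails [AND]: one cut set from each child combined → 1 × 1 × 1 = 1 cut set(s).
Wind turbine shutdown fails [OR]: union of children's cut sets → 3 cut set(s).
Minimal cut sets: {#1 contactor stuck, #3 pitch motor fails, Limit switch malfunctions}; {#2 rotor brake fails, Auxiliary pitch motor 2 offline, C yaw brake lost, Forward safety PLC malfunctions, Inboard brake caliper is down, Main limit switch 2 fails, Primary pitch battery fails, South encoder faulted, Standby hydraulic pack lost, Upper contactor 2 failed}; {#3 safety PLC 2 failed}.

3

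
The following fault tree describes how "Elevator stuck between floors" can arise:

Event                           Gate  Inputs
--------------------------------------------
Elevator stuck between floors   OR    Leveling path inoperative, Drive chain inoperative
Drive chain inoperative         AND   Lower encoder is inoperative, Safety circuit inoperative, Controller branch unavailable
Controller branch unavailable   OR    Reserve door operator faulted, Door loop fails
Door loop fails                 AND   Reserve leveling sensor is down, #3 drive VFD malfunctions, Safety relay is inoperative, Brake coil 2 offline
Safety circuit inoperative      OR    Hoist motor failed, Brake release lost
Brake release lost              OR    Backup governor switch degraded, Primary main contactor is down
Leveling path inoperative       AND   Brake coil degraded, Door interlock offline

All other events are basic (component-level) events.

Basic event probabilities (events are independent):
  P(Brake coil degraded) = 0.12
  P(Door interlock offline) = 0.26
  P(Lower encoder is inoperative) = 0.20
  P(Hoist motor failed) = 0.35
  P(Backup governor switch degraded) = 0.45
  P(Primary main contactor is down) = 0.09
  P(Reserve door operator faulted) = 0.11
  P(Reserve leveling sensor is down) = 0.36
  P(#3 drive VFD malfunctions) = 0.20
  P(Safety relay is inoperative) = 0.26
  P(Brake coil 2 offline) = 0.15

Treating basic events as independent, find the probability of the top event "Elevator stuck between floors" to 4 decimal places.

0.0459

P(Leveling path inoperative) [AND] = 0.12 × 0.26 = 0.031200
P(Brake release lost) [OR] = 1 − (1−0.45) × (1−0.09) = 0.499500
P(Safety circuit inoperative) [OR] = 1 − (1−0.35) × (1−0.499500) = 0.674675
P(Door loop fails) [AND] = 0.36 × 0.20 × 0.26 × 0.15 = 0.002808
P(Controller branch unavailable) [OR] = 1 − (1−0.11) × (1−0.002808) = 0.112499
P(Drive chain inoperative) [AND] = 0.20 × 0.674675 × 0.112499 = 0.015180
P(Elevator stuck between floors) [OR] = 1 − (1−0.031200) × (1−0.015180) = 0.045906
Rounded to 4 decimal places: P(Elevator stuck between floors) ≈ 0.0459.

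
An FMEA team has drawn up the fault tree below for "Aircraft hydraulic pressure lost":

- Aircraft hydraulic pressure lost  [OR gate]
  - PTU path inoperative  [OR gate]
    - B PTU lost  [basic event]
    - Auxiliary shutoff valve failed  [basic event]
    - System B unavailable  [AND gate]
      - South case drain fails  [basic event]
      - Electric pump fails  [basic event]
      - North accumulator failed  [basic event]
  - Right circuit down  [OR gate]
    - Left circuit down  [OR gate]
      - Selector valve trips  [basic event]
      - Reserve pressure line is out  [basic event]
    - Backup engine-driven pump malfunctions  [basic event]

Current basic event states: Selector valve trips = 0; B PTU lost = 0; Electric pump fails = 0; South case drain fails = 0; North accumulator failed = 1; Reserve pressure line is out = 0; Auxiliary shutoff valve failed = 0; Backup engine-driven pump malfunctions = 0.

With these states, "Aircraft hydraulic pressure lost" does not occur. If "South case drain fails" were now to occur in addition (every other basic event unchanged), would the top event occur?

Counterfactual: set "South case drain fails" to occurred.
System B unavailable [AND]: South case drain fails=occurs, Electric pump fails=not, North accumulator failed=occurs → not all inputs occur → does not occur.
PTU path inoperative [OR]: B PTU lost=not, Auxiliary shutoff valve failed=not, System B unavailable=not → no input occurs → does not occur.
Left circuit down [OR]: Selector valve trips=not, Reserve pressure line is out=not → no input occurs → does not occur.
Right circuit down [OR]: Left circuit down=not, Backup engine-driven pump malfunctions=not → no input occurs → does not occur.
Aircraft hydraulic pressure lost [OR]: PTU path inoperative=not, Right circuit down=not → no input occurs → does not occur.

No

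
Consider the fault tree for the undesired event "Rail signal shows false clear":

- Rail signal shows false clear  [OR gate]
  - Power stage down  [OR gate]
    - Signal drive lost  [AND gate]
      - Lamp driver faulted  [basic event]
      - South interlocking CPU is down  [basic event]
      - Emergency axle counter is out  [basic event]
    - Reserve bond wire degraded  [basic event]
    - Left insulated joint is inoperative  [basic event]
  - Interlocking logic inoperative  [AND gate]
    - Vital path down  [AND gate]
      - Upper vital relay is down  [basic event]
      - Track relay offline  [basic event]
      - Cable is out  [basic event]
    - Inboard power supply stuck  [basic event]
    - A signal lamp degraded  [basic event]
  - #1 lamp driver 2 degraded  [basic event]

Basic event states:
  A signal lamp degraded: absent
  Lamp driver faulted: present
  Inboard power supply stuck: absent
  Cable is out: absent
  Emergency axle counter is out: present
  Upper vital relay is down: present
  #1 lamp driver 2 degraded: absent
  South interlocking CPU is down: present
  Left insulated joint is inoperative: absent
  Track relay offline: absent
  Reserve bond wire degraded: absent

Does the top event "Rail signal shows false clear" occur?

Yes

Signal drive lost [AND]: Lamp driver faulted=occurs, South interlocking CPU is down=occurs, Emergency axle counter is out=occurs → all inputs occur → occurs.
Power stage down [OR]: Signal drive lost=occurs, Reserve bond wire degraded=not, Left insulated joint is inoperative=not → at least one input occurs → occurs.
Vital path down [AND]: Upper vital relay is down=occurs, Track relay offline=not, Cable is out=not → not all inputs occur → does not occur.
Interlocking logic inoperative [AND]: Vital path down=not, Inboard power supply stuck=not, A signal lamp degraded=not → not all inputs occur → does not occur.
Rail signal shows false clear [OR]: Power stage down=occurs, Interlocking logic inoperative=not, #1 lamp driver 2 degraded=not → at least one input occurs → occurs.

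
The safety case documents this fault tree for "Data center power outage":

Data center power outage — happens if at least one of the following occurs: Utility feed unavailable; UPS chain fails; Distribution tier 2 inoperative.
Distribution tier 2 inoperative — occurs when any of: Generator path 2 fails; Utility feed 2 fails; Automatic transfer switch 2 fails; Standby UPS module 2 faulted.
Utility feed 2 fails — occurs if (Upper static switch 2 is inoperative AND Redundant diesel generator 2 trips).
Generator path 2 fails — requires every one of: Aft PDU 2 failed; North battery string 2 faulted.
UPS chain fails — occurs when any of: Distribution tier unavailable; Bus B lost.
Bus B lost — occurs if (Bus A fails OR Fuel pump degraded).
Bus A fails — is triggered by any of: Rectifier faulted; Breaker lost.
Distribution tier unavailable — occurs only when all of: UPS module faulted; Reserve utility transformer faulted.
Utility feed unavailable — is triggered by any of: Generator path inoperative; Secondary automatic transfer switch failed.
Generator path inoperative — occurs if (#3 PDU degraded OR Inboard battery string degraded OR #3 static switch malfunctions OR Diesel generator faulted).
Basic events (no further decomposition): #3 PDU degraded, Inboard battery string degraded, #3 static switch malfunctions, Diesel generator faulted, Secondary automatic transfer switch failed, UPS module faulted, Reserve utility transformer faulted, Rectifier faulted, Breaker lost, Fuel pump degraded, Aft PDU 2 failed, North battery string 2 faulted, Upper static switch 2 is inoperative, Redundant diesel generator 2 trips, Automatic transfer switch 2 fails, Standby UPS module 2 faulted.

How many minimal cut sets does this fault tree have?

13

Generator path inoperative [OR]: union of children's cut sets → 4 cut set(s).
Utility feed unavailable [OR]: union of children's cut sets → 5 cut set(s).
Distribution tier unavailable [AND]: one cut set from each child combined → 1 × 1 = 1 cut set(s).
Bus A fails [OR]: union of children's cut sets → 2 cut set(s).
Bus B lost [OR]: union of children's cut sets → 3 cut set(s).
UPS chain fails [OR]: union of children's cut sets → 4 cut set(s).
Generator path 2 fails [AND]: one cut set from each child combined → 1 × 1 = 1 cut set(s).
Utility feed 2 fails [AND]: one cut set from each child combined → 1 × 1 = 1 cut set(s).
Distribution tier 2 inoperative [OR]: union of children's cut sets → 4 cut set(s).
Data center power outage [OR]: union of children's cut sets → 13 cut set(s).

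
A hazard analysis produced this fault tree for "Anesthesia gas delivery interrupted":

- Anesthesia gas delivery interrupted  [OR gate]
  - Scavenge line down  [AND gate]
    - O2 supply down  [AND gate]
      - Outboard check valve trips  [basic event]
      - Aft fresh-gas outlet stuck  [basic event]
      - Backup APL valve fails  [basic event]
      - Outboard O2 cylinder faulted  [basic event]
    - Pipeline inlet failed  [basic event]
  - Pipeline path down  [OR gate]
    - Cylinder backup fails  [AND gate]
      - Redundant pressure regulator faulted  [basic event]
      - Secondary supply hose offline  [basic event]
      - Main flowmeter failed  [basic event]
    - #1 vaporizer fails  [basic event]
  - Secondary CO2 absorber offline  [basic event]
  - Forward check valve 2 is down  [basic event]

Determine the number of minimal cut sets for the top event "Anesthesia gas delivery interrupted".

5

O2 supply down [AND]: one cut set from each child combined → 1 × 1 × 1 × 1 = 1 cut set(s).
Scavenge line down [AND]: one cut set from each child combined → 1 × 1 = 1 cut set(s).
Cylinder backup fails [AND]: one cut set from each child combined → 1 × 1 × 1 = 1 cut set(s).
Pipeline path down [OR]: union of children's cut sets → 2 cut set(s).
Anesthesia gas delivery interrupted [OR]: union of children's cut sets → 5 cut set(s).
Minimal cut sets: {Aft fresh-gas outlet stuck, Backup APL valve fails, Outboard O2 cylinder faulted, Outboard check valve trips, Pipeline inlet failed}; {Main flowmeter failed, Redundant pressure regulator faulted, Secondary supply hose offline}; {#1 vaporizer fails}; {Secondary CO2 absorber offline}; {Forward check valve 2 is down}.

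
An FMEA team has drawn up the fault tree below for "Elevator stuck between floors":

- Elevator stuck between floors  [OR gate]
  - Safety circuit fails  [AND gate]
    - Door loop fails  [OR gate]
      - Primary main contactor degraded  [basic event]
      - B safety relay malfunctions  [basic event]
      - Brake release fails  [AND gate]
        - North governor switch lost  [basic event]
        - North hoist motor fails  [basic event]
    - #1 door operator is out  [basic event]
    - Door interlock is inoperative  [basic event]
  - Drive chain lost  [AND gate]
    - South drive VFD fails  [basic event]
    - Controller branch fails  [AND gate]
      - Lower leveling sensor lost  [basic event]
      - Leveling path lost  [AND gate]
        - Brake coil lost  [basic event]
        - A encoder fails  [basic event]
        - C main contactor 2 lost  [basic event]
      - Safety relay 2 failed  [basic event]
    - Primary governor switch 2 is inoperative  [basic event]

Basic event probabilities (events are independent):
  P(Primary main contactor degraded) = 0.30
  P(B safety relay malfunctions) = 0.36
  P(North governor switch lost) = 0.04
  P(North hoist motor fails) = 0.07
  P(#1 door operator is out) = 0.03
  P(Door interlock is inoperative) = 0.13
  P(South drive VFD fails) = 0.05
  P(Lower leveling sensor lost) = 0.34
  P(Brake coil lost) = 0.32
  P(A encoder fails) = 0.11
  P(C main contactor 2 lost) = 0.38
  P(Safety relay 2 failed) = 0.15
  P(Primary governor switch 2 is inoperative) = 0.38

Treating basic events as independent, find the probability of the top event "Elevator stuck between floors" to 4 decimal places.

P(Brake release fails) [AND] = 0.04 × 0.07 = 0.002800
P(Door loop fails) [OR] = 1 − (1−0.30) × (1−0.36) × (1−0.002800) = 0.553254
P(Safety circuit fails) [AND] = 0.553254 × 0.03 × 0.13 = 0.002158
P(Leveling path lost) [AND] = 0.32 × 0.11 × 0.38 = 0.013376
P(Controller branch fails) [AND] = 0.34 × 0.013376 × 0.15 = 0.000682
P(Drive chain lost) [AND] = 0.05 × 0.000682 × 0.38 = 0.000013
P(Elevator stuck between floors) [OR] = 1 − (1−0.002158) × (1−0.000013) = 0.002171
Rounded to 4 decimal places: P(Elevator stuck between floors) ≈ 0.0022.

0.0022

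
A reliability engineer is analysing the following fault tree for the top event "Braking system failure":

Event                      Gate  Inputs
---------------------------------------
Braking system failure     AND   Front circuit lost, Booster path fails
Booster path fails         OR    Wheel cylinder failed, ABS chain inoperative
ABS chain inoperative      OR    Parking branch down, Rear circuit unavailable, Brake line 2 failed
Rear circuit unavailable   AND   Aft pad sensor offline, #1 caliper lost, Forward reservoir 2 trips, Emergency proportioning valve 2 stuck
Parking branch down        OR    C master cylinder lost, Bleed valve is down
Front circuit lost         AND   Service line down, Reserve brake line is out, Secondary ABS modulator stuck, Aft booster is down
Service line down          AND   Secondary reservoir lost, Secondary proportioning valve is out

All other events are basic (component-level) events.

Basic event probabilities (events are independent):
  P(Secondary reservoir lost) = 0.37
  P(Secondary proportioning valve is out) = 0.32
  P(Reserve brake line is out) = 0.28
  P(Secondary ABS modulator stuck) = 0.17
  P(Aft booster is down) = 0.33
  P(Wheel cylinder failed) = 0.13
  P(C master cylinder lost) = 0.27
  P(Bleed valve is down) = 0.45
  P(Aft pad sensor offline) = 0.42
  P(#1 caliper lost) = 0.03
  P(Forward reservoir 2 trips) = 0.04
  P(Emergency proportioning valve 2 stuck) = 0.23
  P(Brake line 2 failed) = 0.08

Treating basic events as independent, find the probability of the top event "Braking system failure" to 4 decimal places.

P(Service line down) [AND] = 0.37 × 0.32 = 0.118400
P(Front circuit lost) [AND] = 0.118400 × 0.28 × 0.17 × 0.33 = 0.001860
P(Parking branch down) [OR] = 1 − (1−0.27) × (1−0.45) = 0.598500
P(Rear circuit unavailable) [AND] = 0.42 × 0.03 × 0.04 × 0.23 = 0.000116
P(ABS chain inoperative) [OR] = 1 − (1−0.598500) × (1−0.000116) × (1−0.08) = 0.630663
P(Booster path fails) [OR] = 1 − (1−0.13) × (1−0.630663) = 0.678677
P(Braking system failure) [AND] = 0.001860 × 0.678677 = 0.001262
Rounded to 4 decimal places: P(Braking system failure) ≈ 0.0013.

0.0013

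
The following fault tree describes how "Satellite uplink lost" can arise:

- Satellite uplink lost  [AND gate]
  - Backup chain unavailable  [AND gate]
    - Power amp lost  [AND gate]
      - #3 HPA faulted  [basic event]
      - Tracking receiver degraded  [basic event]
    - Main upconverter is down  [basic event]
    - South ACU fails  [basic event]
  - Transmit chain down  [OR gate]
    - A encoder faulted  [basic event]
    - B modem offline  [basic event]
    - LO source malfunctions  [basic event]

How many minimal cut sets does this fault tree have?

Power amp lost [AND]: one cut set from each child combined → 1 × 1 = 1 cut set(s).
Backup chain unavailable [AND]: one cut set from each child combined → 1 × 1 × 1 = 1 cut set(s).
Transmit chain down [OR]: union of children's cut sets → 3 cut set(s).
Satellite uplink lost [AND]: one cut set from each child combined → 1 × 3 = 3 cut set(s).
Minimal cut sets: {#3 HPA faulted, A encoder faulted, Main upconverter is down, South ACU fails, Tracking receiver degraded}; {#3 HPA faulted, B modem offline, Main upconverter is down, South ACU fails, Tracking receiver degraded}; {#3 HPA faulted, LO source malfunctions, Main upconverter is down, South ACU fails, Tracking receiver degraded}.

3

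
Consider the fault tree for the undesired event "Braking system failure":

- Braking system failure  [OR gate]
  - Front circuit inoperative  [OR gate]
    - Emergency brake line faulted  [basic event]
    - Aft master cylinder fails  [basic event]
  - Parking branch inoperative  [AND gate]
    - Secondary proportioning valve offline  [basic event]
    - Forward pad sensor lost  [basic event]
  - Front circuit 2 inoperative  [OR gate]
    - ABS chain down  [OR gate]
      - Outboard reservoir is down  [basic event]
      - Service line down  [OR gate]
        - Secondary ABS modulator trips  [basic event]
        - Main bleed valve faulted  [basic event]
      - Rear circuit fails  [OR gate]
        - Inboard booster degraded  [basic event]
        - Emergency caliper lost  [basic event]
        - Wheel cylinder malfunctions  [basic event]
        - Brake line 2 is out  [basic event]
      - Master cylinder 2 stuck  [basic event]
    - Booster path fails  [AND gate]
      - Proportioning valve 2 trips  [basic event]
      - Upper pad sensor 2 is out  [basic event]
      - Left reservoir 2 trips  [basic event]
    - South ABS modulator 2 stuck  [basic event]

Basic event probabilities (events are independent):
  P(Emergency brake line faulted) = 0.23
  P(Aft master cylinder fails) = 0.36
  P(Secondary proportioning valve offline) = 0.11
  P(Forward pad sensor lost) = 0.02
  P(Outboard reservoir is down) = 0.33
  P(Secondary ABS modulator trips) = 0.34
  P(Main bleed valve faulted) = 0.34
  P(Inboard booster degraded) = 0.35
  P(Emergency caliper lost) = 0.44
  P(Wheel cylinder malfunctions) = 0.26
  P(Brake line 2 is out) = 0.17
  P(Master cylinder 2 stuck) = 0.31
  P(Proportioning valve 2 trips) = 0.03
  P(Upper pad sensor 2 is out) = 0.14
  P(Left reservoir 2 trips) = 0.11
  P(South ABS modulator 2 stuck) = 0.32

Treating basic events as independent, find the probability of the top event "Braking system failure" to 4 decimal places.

0.9850

P(Front circuit inoperative) [OR] = 1 − (1−0.23) × (1−0.36) = 0.507200
P(Parking branch inoperative) [AND] = 0.11 × 0.02 = 0.002200
P(Service line down) [OR] = 1 − (1−0.34) × (1−0.34) = 0.564400
P(Rear circuit fails) [OR] = 1 − (1−0.35) × (1−0.44) × (1−0.26) × (1−0.17) = 0.776431
P(ABS chain down) [OR] = 1 − (1−0.33) × (1−0.564400) × (1−0.776431) × (1−0.31) = 0.954978
P(Booster path fails) [AND] = 0.03 × 0.14 × 0.11 = 0.000462
P(Front circuit 2 inoperative) [OR] = 1 − (1−0.954978) × (1−0.000462) × (1−0.32) = 0.969399
P(Braking system failure) [OR] = 1 − (1−0.507200) × (1−0.002200) × (1−0.969399) = 0.984953
Rounded to 4 decimal places: P(Braking system failure) ≈ 0.9850.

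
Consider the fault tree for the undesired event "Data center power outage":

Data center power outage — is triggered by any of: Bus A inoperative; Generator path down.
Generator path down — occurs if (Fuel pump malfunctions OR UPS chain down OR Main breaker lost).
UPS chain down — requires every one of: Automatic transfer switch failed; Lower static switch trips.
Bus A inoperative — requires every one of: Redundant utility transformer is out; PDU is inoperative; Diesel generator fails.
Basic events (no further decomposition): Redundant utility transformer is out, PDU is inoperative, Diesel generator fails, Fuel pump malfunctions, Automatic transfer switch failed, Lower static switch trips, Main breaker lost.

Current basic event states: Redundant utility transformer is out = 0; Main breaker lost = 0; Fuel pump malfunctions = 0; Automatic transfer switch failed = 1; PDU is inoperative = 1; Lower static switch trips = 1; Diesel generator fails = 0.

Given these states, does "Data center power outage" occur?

Yes

Bus A inoperative [AND]: Redundant utility transformer is out=not, PDU is inoperative=occurs, Diesel generator fails=not → not all inputs occur → does not occur.
UPS chain down [AND]: Automatic transfer switch failed=occurs, Lower static switch trips=occurs → all inputs occur → occurs.
Generator path down [OR]: Fuel pump malfunctions=not, UPS chain down=occurs, Main breaker lost=not → at least one input occurs → occurs.
Data center power outage [OR]: Bus A inoperative=not, Generator path down=occurs → at least one input occurs → occurs.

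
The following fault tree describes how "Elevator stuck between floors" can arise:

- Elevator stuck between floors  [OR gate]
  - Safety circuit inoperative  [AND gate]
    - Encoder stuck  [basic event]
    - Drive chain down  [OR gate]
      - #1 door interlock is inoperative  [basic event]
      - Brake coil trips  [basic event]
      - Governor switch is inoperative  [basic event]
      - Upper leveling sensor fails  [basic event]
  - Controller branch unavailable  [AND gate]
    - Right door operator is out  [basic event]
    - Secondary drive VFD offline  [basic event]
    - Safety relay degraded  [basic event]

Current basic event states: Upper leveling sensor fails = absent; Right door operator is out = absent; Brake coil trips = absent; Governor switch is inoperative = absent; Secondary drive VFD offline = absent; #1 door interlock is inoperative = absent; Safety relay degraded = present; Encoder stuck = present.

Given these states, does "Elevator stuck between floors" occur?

No

Drive chain down [OR]: #1 door interlock is inoperative=not, Brake coil trips=not, Governor switch is inoperative=not, Upper leveling sensor fails=not → no input occurs → does not occur.
Safety circuit inoperative [AND]: Encoder stuck=occurs, Drive chain down=not → not all inputs occur → does not occur.
Controller branch unavailable [AND]: Right door operator is out=not, Secondary drive VFD offline=not, Safety relay degraded=occurs → not all inputs occur → does not occur.
Elevator stuck between floors [OR]: Safety circuit inoperative=not, Controller branch unavailable=not → no input occurs → does not occur.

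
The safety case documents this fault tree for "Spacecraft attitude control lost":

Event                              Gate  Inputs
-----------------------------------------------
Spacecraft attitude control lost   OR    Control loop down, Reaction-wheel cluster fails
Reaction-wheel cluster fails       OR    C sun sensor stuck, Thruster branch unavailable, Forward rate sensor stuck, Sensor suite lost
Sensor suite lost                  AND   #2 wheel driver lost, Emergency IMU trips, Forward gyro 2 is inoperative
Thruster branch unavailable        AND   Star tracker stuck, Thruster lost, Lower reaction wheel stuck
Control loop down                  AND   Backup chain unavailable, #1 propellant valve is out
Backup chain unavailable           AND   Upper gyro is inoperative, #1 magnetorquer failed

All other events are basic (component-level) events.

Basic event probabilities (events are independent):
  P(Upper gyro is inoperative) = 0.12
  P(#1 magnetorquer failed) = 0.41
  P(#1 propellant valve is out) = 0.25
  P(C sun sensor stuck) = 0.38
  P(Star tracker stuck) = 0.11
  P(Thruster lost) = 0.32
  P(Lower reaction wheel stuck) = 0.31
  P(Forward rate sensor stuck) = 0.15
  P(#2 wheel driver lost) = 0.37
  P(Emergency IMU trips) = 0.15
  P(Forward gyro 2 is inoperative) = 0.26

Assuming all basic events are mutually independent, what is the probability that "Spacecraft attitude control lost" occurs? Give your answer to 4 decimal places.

P(Backup chain unavailable) [AND] = 0.12 × 0.41 = 0.049200
P(Control loop down) [AND] = 0.049200 × 0.25 = 0.012300
P(Thruster branch unavailable) [AND] = 0.11 × 0.32 × 0.31 = 0.010912
P(Sensor suite lost) [AND] = 0.37 × 0.15 × 0.26 = 0.014430
P(Reaction-wheel cluster fails) [OR] = 1 − (1−0.38) × (1−0.010912) × (1−0.15) × (1−0.014430) = 0.486272
P(Spacecraft attitude control lost) [OR] = 1 − (1−0.012300) × (1−0.486272) = 0.492591
Rounded to 4 decimal places: P(Spacecraft attitude control lost) ≈ 0.4926.

0.4926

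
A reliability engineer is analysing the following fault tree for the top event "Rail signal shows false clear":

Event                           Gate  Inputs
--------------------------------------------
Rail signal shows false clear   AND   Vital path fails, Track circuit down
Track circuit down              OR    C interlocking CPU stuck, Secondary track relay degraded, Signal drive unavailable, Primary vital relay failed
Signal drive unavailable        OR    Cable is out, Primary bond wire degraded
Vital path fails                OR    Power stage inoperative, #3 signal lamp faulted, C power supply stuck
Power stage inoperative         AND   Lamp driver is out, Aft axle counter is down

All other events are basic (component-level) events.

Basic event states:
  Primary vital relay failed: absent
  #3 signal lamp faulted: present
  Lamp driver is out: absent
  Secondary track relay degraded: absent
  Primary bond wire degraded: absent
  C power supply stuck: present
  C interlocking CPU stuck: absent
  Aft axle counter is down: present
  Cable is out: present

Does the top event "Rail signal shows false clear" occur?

Yes

Power stage inoperative [AND]: Lamp driver is out=not, Aft axle counter is down=occurs → not all inputs occur → does not occur.
Vital path fails [OR]: Power stage inoperative=not, #3 signal lamp faulted=occurs, C power supply stuck=occurs → at least one input occurs → occurs.
Signal drive unavailable [OR]: Cable is out=occurs, Primary bond wire degraded=not → at least one input occurs → occurs.
Track circuit down [OR]: C interlocking CPU stuck=not, Secondary track relay degraded=not, Signal drive unavailable=occurs, Primary vital relay failed=not → at least one input occurs → occurs.
Rail signal shows false clear [AND]: Vital path fails=occurs, Track circuit down=occurs → all inputs occur → occurs.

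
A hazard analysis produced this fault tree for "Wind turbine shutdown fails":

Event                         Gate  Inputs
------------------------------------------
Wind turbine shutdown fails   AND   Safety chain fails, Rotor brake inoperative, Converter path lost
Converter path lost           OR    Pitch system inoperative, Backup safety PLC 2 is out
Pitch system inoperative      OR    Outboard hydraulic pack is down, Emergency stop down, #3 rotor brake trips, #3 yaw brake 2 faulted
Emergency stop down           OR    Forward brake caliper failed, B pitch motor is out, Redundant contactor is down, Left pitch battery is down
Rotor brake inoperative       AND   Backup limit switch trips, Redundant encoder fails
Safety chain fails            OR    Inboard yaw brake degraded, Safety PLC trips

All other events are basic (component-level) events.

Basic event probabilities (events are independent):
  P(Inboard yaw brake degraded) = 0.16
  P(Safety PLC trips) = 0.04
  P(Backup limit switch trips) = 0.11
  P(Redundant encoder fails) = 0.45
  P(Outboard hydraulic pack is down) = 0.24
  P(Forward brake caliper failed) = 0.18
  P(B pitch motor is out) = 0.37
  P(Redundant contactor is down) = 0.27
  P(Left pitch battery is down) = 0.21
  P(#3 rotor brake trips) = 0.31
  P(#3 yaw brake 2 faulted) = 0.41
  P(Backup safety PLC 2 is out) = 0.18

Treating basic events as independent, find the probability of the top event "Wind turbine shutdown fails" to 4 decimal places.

0.0089

P(Safety chain fails) [OR] = 1 − (1−0.16) × (1−0.04) = 0.193600
P(Rotor brake inoperative) [AND] = 0.11 × 0.45 = 0.049500
P(Emergency stop down) [OR] = 1 − (1−0.18) × (1−0.37) × (1−0.27) × (1−0.21) = 0.702077
P(Pitch system inoperative) [OR] = 1 − (1−0.24) × (1−0.702077) × (1−0.31) × (1−0.41) = 0.907824
P(Converter path lost) [OR] = 1 − (1−0.907824) × (1−0.18) = 0.924416
P(Wind turbine shutdown fails) [AND] = 0.193600 × 0.049500 × 0.924416 = 0.008859
Rounded to 4 decimal places: P(Wind turbine shutdown fails) ≈ 0.0089.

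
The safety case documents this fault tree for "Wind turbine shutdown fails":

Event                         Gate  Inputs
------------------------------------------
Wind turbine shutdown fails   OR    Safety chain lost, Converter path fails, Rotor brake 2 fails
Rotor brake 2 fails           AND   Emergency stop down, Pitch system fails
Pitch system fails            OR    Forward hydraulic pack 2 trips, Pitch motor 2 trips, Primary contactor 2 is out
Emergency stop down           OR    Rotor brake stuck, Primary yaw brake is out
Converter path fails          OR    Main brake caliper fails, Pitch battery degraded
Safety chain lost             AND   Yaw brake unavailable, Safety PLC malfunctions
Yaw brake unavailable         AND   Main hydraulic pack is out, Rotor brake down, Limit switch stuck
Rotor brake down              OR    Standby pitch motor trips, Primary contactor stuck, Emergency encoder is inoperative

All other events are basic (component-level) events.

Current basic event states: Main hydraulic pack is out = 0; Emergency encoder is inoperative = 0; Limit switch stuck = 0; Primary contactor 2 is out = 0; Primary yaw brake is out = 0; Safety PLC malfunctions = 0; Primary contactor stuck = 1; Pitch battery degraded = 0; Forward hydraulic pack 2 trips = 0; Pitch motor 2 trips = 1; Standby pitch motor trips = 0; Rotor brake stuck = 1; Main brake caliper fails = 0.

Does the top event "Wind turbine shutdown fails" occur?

Yes

Rotor brake down [OR]: Standby pitch motor trips=not, Primary contactor stuck=occurs, Emergency encoder is inoperative=not → at least one input occurs → occurs.
Yaw brake unavailable [AND]: Main hydraulic pack is out=not, Rotor brake down=occurs, Limit switch stuck=not → not all inputs occur → does not occur.
Safety chain lost [AND]: Yaw brake unavailable=not, Safety PLC malfunctions=not → not all inputs occur → does not occur.
Converter path fails [OR]: Main brake caliper fails=not, Pitch battery degraded=not → no input occurs → does not occur.
Emergency stop down [OR]: Rotor brake stuck=occurs, Primary yaw brake is out=not → at least one input occurs → occurs.
Pitch system fails [OR]: Forward hydraulic pack 2 trips=not, Pitch motor 2 trips=occurs, Primary contactor 2 is out=not → at least one input occurs → occurs.
Rotor brake 2 fails [AND]: Emergency stop down=occurs, Pitch system fails=occurs → all inputs occur → occurs.
Wind turbine shutdown fails [OR]: Safety chain lost=not, Converter path fails=not, Rotor brake 2 fails=occurs → at least one input occurs → occurs.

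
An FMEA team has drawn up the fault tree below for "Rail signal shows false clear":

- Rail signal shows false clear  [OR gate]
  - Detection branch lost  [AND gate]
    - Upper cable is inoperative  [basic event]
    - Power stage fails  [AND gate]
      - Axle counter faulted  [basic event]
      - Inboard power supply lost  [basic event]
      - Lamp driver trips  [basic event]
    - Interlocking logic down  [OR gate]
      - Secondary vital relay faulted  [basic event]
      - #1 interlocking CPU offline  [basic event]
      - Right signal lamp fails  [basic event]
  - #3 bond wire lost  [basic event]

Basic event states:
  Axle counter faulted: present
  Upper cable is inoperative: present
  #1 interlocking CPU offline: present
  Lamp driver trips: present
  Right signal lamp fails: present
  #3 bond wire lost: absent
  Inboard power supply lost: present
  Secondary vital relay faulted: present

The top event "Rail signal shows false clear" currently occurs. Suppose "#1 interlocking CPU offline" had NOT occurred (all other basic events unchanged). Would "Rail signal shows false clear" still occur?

Counterfactual: set "#1 interlocking CPU offline" to not occurred.
Power stage fails [AND]: Axle counter faulted=occurs, Inboard power supply lost=occurs, Lamp driver trips=occurs → all inputs occur → occurs.
Interlocking logic down [OR]: Secondary vital relay faulted=occurs, #1 interlocking CPU offline=not, Right signal lamp fails=occurs → at least one input occurs → occurs.
Detection branch lost [AND]: Upper cable is inoperative=occurs, Power stage fails=occurs, Interlocking logic down=occurs → all inputs occur → occurs.
Rail signal shows false clear [OR]: Detection branch lost=occurs, #3 bond wire lost=not → at least one input occurs → occurs.

Yes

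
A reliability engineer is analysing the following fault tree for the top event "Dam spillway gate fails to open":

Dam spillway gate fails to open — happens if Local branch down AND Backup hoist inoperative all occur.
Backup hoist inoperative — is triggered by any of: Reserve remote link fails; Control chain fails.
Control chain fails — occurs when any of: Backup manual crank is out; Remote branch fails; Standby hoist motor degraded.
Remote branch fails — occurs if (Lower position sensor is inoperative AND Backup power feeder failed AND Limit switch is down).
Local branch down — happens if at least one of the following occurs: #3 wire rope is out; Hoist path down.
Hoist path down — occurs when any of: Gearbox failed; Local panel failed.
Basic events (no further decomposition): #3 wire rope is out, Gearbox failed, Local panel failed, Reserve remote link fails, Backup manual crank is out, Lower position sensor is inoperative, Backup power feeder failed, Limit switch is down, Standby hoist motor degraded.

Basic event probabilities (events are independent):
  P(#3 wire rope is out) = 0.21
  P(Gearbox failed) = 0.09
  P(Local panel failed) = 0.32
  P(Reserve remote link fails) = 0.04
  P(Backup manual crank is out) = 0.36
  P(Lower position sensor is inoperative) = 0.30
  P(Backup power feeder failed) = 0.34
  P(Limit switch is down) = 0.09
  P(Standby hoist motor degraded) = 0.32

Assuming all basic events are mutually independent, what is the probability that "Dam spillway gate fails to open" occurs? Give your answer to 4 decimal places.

0.2996

P(Hoist path down) [OR] = 1 − (1−0.09) × (1−0.32) = 0.381200
P(Local branch down) [OR] = 1 − (1−0.21) × (1−0.381200) = 0.511148
P(Remote branch fails) [AND] = 0.30 × 0.34 × 0.09 = 0.009180
P(Control chain fails) [OR] = 1 − (1−0.36) × (1−0.009180) × (1−0.32) = 0.568795
P(Backup hoist inoperative) [OR] = 1 − (1−0.04) × (1−0.568795) = 0.586043
P(Dam spillway gate fails to open) [AND] = 0.511148 × 0.586043 = 0.299555
Rounded to 4 decimal places: P(Dam spillway gate fails to open) ≈ 0.2996.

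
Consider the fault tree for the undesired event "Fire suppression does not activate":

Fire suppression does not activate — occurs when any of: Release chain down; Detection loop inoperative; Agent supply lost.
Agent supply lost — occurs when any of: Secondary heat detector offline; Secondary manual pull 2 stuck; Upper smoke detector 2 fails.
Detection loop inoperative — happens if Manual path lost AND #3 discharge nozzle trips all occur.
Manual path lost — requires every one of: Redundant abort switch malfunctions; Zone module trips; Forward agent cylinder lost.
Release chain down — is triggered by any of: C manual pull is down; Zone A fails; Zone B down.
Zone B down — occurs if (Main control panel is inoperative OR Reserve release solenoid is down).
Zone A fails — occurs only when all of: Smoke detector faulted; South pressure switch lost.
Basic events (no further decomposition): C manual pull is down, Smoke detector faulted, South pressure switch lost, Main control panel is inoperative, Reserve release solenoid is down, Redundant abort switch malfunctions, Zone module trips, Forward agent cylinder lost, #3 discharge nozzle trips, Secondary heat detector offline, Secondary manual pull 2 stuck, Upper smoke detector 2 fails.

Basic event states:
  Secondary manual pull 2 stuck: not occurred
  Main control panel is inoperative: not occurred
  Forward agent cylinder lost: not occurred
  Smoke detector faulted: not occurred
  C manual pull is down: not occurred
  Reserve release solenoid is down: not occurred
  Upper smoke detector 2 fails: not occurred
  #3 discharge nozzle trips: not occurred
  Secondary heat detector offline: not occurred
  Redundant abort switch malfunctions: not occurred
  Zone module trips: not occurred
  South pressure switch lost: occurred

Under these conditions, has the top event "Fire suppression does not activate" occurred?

No

Zone A fails [AND]: Smoke detector faulted=not, South pressure switch lost=occurs → not all inputs occur → does not occur.
Zone B down [OR]: Main control panel is inoperative=not, Reserve release solenoid is down=not → no input occurs → does not occur.
Release chain down [OR]: C manual pull is down=not, Zone A fails=not, Zone B down=not → no input occurs → does not occur.
Manual path lost [AND]: Redundant abort switch malfunctions=not, Zone module trips=not, Forward agent cylinder lost=not → not all inputs occur → does not occur.
Detection loop inoperative [AND]: Manual path lost=not, #3 discharge nozzle trips=not → not all inputs occur → does not occur.
Agent supply lost [OR]: Secondary heat detector offline=not, Secondary manual pull 2 stuck=not, Upper smoke detector 2 fails=not → no input occurs → does not occur.
Fire suppression does not activate [OR]: Release chain down=not, Detection loop inoperative=not, Agent supply lost=not → no input occurs → does not occur.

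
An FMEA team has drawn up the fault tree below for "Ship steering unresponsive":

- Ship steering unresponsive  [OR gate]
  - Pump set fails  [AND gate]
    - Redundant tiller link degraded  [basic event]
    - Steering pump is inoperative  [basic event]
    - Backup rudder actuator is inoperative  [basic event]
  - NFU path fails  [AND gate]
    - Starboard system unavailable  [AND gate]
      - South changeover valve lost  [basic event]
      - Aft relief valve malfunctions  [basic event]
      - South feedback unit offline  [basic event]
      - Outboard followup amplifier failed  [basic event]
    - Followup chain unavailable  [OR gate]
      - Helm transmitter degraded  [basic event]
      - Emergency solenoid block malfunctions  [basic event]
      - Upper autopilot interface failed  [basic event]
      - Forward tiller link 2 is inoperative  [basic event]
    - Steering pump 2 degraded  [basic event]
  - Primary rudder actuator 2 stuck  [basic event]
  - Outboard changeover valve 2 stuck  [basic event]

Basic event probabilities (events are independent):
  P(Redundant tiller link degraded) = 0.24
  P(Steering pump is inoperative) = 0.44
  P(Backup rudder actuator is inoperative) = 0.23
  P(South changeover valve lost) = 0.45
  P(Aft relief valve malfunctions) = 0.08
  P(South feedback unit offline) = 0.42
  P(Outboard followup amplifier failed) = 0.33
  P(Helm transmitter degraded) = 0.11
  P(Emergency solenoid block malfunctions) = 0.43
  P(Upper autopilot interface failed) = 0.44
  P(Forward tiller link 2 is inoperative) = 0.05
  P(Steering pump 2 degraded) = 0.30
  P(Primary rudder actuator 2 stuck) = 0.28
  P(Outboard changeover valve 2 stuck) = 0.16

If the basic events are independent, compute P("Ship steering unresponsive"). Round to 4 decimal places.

0.4105

P(Pump set fails) [AND] = 0.24 × 0.44 × 0.23 = 0.024288
P(Starboard system unavailable) [AND] = 0.45 × 0.08 × 0.42 × 0.33 = 0.004990
P(Followup chain unavailable) [OR] = 1 − (1−0.11) × (1−0.43) × (1−0.44) × (1−0.05) = 0.730116
P(NFU path fails) [AND] = 0.004990 × 0.730116 × 0.30 = 0.001093
P(Ship steering unresponsive) [OR] = 1 − (1−0.024288) × (1−0.001093) × (1−0.28) × (1−0.16) = 0.410534
Rounded to 4 decimal places: P(Ship steering unresponsive) ≈ 0.4105.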